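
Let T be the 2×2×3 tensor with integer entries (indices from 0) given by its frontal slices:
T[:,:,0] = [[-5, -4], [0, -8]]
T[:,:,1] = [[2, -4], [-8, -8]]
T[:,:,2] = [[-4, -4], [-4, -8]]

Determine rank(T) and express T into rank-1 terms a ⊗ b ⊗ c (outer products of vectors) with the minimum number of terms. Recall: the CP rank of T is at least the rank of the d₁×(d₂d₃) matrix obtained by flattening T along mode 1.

rank(T) = 3

Lower bound: in the mode-3 unfolding of T (rows indexed by k, columns by (i,j)) the 3×3 minor on rows k ∈ {0, 1, 2}, columns (i,j) ∈ {(0,0), (0,1), (1,0)} is det [[-5, -4, 0], [2, -4, -8], [-4, -4, -4]] = -80 ≠ 0, so that unfolding has rank ≥ 3 and hence rank(T) ≥ 3 (CP rank is at least every unfolding rank, though it can be larger).
Upper bound: T is a sum of 3 rank-1 terms, T = [1, -1] ⊗ [1, 0] ⊗ [-4, 4, 0] + [1, 0] ⊗ [1, 0] ⊗ [1, 0, -2] + [1, 2] ⊗ [1, 2] ⊗ [-2, -2, -2] (written with every a and b primitive with positive leading entry and the scale carried by c; CP decompositions are not unique, and this one is verified by expanding entrywise), so rank(T) ≤ 3.
These bounds meet, so rank(T) = 3.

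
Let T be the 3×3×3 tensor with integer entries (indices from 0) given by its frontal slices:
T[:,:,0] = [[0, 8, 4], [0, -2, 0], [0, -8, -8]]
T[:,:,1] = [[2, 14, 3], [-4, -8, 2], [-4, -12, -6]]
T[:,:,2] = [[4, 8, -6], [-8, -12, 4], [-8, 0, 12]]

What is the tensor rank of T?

Lower bound: the mode-3 unfolding of T (rows indexed by k, columns by (i,j) = (0,0), (0,1), (0,2), (1,0), (1,1), (1,2), (2,0), (2,1), (2,2)) is [[0, 8, 4, 0, -2, 0, 0, -8, -8], [2, 14, 3, -4, -8, 2, -4, -12, -6], [4, 8, -6, -8, -12, 4, -8, 0, 12]].
There the 3×3 minor on rows k ∈ {0, 1, 2}, columns (i,j) ∈ {(0,0), (0,1), (0,2)} is det [[0, 8, 4], [2, 14, 3], [4, 8, -6]] = 32 ≠ 0, so this unfolding has rank ≥ 3; CP rank is at least every unfolding rank, so rank(T) ≥ 3. (Flattening ranks never certify an upper bound on CP rank; for that we must actually write T with 3 rank-1 terms.)
Upper bound: T is a sum of 3 rank-1 terms, T = (1, -2, -2) ⊗ (2, 2, -1) ⊗ (0, 1, 2) + (1, 0, -2) ⊗ (0, 1, 1) ⊗ (4, 4, -4) + (2, -1, 0) ⊗ (0, 1, 0) ⊗ (2, 4, 4) (one valid choice — decompositions are not unique — normalised so each a, b is primitive with positive first nonzero entry; check it by expanding all entries), so rank(T) ≤ 3.
These bounds meet, so rank(T) = 3.
Check entry T[1,1,2] = -12: (-2)·(2)·(2) + (0)·(1)·(-4) + (-1)·(1)·(4) = -12.

3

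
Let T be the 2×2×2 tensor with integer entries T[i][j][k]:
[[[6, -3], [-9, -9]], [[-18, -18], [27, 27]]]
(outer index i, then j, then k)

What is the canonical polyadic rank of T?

Lower bound: the mode-2 unfolding of T (rows indexed by j, columns by (i,k) = (0,0), (0,1), (1,0), (1,1)) is [[6, -3, -18, -18], [-9, -9, 27, 27]].
There the 2×2 minor on rows j ∈ {0, 1}, columns (i,k) ∈ {(0,0), (0,1)} is det [[6, -3], [-9, -9]] = -81 ≠ 0, so this unfolding has rank ≥ 2; CP rank is at least every unfolding rank, so rank(T) ≥ 2. (This is only a lower bound: in general the CP rank may exceed every unfolding rank, so we still need to exhibit 2 rank-1 terms summing to T.)
Upper bound — finding two terms. Write S_k = T[:,:,k] for the frontal slices: S₀ = [[6, -9], [-18, 27]], S₁ = [[-3, -9], [-18, 27]].
If T = a₁ ∘ b₁ ∘ c₁ + a₂ ∘ b₂ ∘ c₂ then each S_k = c₁[k]·a₁b₁ᵀ + c₂[k]·a₂b₂ᵀ. S₀ and S₁ are linearly independent, so a₁b₁ᵀ and a₂b₂ᵀ must span the same plane of matrices: they are the rank-1 matrices of the form x·S₀ + y·S₁.
det(x·S₀ + y·S₁) is −243·xy − 243·y² = (-243)·(y)(x + y), vanishing at (x:y) = (1:0) and (1:-1).
M₁ = S₀ = [[6, -9], [-18, 27]] = 3·[1, -3][2, -3]ᵀ and M₂ = S₀ − S₁ = [[9, 0], [0, 0]] = 9·[1, 0][1, 0]ᵀ, so take a₁ = [1, -3], b₁ = [2, -3], a₂ = [1, 0], b₂ = [1, 0].
Each slice is an integer combination of E₁ = a₁b₁ᵀ and E₂ = a₂b₂ᵀ: S₀ = 3·E₁, S₁ = 3·E₁ − 9·E₂; reading off coefficients, c₁ = [3, 3] and c₂ = [0, -9].
Hence T = [1, -3] ∘ [2, -3] ∘ [3, 3] + [1, 0] ∘ [1, 0] ∘ [0, -9], so rank(T) ≤ 2.
These bounds meet, so rank(T) = 2.

2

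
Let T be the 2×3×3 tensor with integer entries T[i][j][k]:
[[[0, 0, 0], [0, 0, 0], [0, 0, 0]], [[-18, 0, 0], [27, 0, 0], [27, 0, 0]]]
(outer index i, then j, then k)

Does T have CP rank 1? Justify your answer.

Yes

If T = a ⊗ b ⊗ c then every fibre of T is a multiple of the corresponding factor, so read the factors off the fibres through the nonzero entry T[1,0,0] = -18.
The mode-1 fibre T[:,0,0] = [0, -18] gives a = (0, 1) (primitive direction); the mode-2 fibre T[1,:,0] = [-18, 27, 27] gives b = (2, -3, -3); then c[k] = T[1,0,k] / (a[1]·b[0]) = [-18, 0, 0] / 2 = (-9, 0, 0).
Expanding (0, 1) ⊗ (2, -3, -3) ⊗ (-9, 0, 0) reproduces all 18 entries of T, so T = (0, 1) ⊗ (2, -3, -3) ⊗ (-9, 0, 0) and rank(T) ≤ 1.
Equivalently every frontal slice T[:,:,k] is c[k] times the rank-1 matrix (0, 1) ⊗ (2, -3, -3). So T has rank 1 (it is nonzero).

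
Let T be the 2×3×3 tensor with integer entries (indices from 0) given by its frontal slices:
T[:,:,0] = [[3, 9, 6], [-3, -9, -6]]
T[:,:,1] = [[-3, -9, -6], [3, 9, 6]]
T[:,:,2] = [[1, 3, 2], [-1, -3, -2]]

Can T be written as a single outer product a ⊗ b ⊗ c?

If T = a ⊗ b ⊗ c then every fibre of T is a multiple of the corresponding factor, so read the factors off the fibres through the nonzero entry T[0,0,0] = 3.
The mode-1 fibre T[:,0,0] = [3, -3] gives a = (1, -1) (primitive direction); the mode-2 fibre T[0,:,0] = [3, 9, 6] gives b = (1, 3, 2); then c[k] = T[0,0,k] / (a[0]·b[0]) = [3, -3, 1] / 1 = (3, -3, 1).
Expanding (1, -1) ⊗ (1, 3, 2) ⊗ (3, -3, 1) reproduces all 18 entries of T, so T = (1, -1) ⊗ (1, 3, 2) ⊗ (3, -3, 1) and rank(T) ≤ 1.
Equivalently every frontal slice T[:,:,k] is c[k] times the rank-1 matrix (1, -1) ⊗ (1, 3, 2). So T has rank 1 (it is nonzero).

Yes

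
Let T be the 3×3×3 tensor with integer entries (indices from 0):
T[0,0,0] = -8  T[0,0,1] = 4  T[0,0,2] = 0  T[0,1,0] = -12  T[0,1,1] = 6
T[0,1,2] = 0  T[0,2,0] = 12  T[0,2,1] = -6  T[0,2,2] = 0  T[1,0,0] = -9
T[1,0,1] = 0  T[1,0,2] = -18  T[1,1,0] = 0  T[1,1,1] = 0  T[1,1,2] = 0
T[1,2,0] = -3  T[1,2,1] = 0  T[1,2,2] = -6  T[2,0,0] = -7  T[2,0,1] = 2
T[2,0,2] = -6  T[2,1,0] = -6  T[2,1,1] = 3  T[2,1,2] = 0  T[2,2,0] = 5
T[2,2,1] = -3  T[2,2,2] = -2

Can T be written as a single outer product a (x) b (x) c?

No

The mode-2 unfolding of T (rows indexed by j, columns by (i,k) = (0,0), (0,1), (0,2), (1,0), (1,1), (1,2), (2,0), (2,1), (2,2)) is [[-8, 4, 0, -9, 0, -18, -7, 2, -6], [-12, 6, 0, 0, 0, 0, -6, 3, 0], [12, -6, 0, -3, 0, -6, 5, -3, -2]].
There the 2×2 minor on rows j ∈ {0, 1}, columns (i,k) ∈ {(0,0), (1,0)} is det [[-8, -9], [-12, 0]] = -108 ≠ 0, so this unfolding has rank ≥ 2; CP rank is at least every unfolding rank, so rank(T) ≥ 2.
In particular rank(T) ≥ 2 > 1, so T is not rank-1.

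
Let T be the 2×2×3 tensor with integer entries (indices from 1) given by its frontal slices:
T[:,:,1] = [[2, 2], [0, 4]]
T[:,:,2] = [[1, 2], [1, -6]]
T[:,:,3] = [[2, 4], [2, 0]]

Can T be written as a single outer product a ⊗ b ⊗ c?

The mode-3 unfolding of T (rows indexed by k, columns by (i,j) = (1,1), (1,2), (2,1), (2,2)) is [[2, 2, 0, 4], [1, 2, 1, -6], [2, 4, 2, 0]].
There the 3×3 minor on rows k ∈ {1, 2, 3}, columns (i,j) ∈ {(1,1), (1,2), (2,2)} is det [[2, 2, 4], [1, 2, -6], [2, 4, 0]] = 24 ≠ 0, so this unfolding has rank ≥ 3; CP rank is at least every unfolding rank, so rank(T) ≥ 3.
In particular rank(T) ≥ 3 > 1, so T is not rank-1.

No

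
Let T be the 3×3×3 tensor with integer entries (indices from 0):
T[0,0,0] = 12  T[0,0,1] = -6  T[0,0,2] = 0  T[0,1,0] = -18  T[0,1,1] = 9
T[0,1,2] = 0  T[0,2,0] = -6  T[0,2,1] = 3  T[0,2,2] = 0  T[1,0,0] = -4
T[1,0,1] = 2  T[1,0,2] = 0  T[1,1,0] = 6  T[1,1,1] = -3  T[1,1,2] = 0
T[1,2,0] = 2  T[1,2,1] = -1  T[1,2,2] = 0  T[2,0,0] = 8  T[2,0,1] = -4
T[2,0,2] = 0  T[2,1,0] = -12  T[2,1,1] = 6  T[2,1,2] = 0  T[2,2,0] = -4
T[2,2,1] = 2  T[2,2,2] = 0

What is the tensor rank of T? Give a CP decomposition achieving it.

rank(T) = 1

Lower bound: T ≠ 0 (e.g. T[0,0,0] = 12), so rank(T) ≥ 1.
Upper bound: if T = a (x) b (x) c then every fibre of T is a multiple of the corresponding factor, so read the factors off the fibres through the nonzero entry T[0,0,0] = 12.
The mode-1 fibre T[:,0,0] = [12, -4, 8] gives a = [3, -1, 2] (primitive direction); the mode-2 fibre T[0,:,0] = [12, -18, -6] gives b = [2, -3, -1]; then c[k] = T[0,0,k] / (a[0]·b[0]) = [12, -6, 0] / 6 = [2, -1, 0].
Expanding [3, -1, 2] (x) [2, -3, -1] (x) [2, -1, 0] reproduces all 27 entries of T, so T = [3, -1, 2] (x) [2, -3, -1] (x) [2, -1, 0] and rank(T) ≤ 1.
These bounds meet, so rank(T) = 1.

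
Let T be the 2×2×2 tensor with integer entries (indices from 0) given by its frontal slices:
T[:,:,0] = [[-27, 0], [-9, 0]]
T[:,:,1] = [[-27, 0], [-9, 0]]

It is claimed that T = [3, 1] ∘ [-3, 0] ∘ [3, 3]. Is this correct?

Yes

Reconstruct entrywise from the claimed factors. For example, T[0,1,1] = 0 and Σₗ aₗ[0]bₗ[1]cₗ[1] = (3)·(0)·(3) = 0; checking all 8 entries, every one matches. The claim holds.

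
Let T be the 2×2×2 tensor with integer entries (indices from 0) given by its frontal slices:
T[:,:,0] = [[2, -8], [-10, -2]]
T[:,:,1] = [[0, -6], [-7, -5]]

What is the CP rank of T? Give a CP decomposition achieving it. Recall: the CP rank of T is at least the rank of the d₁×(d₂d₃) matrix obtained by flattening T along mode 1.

rank(T) = 2

Lower bound: in the mode-3 unfolding of T (rows indexed by k, columns by (i,j)) the 2×2 minor on rows k ∈ {0, 1}, columns (i,j) ∈ {(0,0), (0,1)} is det [[2, -8], [0, -6]] = -12 ≠ 0, so that unfolding has rank ≥ 2 and hence rank(T) ≥ 2 (CP rank is at least every unfolding rank, though it can be larger).
Upper bound: with S_k = T[:,:,k], the two rank-1 terms a₁b₁ᵀ, a₂b₂ᵀ are the rank-1 members of the pencil x·S₀ + y·S₁.
det(x·S₀ + y·S₁) is −84·x² − 126·xy − 42·y² = (-42)·(x + y)(2·x + y), vanishing at (x:y) = (1:-1) and (1:-2).
M₁ = S₀ − S₁ = [[2, -2], [-3, 3]] = (2, -3)(1, -1)ᵀ and M₂ = S₀ − 2·S₁ = [[2, 4], [4, 8]] = 2·(1, 2)(1, 2)ᵀ, so take a₁ = (2, -3), b₁ = (1, -1), a₂ = (1, 2), b₂ = (1, 2).
Each slice is an integer combination of E₁ = a₁b₁ᵀ and E₂ = a₂b₂ᵀ: S₀ = 2·E₁ − 2·E₂, S₁ = E₁ − 2·E₂; reading off coefficients, c₁ = (2, 1) and c₂ = (-2, -2).
Hence T = (2, -3) ⊗ (1, -1) ⊗ (2, 1) + (1, 2) ⊗ (1, 2) ⊗ (-2, -2), so rank(T) ≤ 2.
These bounds meet, so rank(T) = 2.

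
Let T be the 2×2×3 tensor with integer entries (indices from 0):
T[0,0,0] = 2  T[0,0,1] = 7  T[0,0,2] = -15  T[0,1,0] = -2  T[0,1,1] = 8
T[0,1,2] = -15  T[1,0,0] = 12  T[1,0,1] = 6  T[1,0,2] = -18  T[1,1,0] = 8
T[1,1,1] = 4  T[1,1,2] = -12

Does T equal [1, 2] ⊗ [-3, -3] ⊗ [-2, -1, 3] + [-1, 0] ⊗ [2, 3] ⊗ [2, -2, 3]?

No

Reconstruct entry (0,1,0) from the claimed factors: Σₗ aₗ[0]bₗ[1]cₗ[0] = (1)·(-3)·(-2) + (-1)·(3)·(2) = 0, but T[0,1,0] = -2. The claim is false.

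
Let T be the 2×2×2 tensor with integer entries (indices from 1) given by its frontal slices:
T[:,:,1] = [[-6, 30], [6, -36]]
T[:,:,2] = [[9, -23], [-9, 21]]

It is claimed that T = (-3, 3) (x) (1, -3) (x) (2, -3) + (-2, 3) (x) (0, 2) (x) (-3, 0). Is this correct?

No

Reconstruct entry (1,2,2) from the claimed factors: Σₗ aₗ[1]bₗ[2]cₗ[2] = (-3)·(-3)·(-3) + (-2)·(2)·(0) = -27, but T[1,2,2] = -23. The claim is false.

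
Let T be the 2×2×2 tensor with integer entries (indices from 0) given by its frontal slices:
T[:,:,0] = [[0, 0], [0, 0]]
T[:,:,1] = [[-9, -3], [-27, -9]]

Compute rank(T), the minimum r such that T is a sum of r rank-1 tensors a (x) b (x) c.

1

Lower bound: T ≠ 0 (e.g. T[0,0,1] = -9), so rank(T) ≥ 1.
Upper bound: the mode-1 fibre T[:,0,1] = [-9, -27] gives a = (1, 3) (primitive direction); the mode-2 fibre T[0,:,1] = [-9, -3] gives b = (3, 1); then c[k] = T[0,0,k] / (a[0]·b[0]) = [0, -9] / 3 = (0, -3).
Expanding (1, 3) (x) (3, 1) (x) (0, -3) reproduces all 8 entries of T, so T = (1, 3) (x) (3, 1) (x) (0, -3) and rank(T) ≤ 1.
These bounds meet, so rank(T) = 1.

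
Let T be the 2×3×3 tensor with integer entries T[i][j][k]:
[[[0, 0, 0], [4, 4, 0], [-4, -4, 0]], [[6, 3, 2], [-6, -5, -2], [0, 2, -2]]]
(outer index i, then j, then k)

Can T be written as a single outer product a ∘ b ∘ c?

The mode-3 unfolding of T (rows indexed by k, columns by (i,j) = (0,0), (0,1), (0,2), (1,0), (1,1), (1,2)) is [[0, 4, -4, 6, -6, 0], [0, 4, -4, 3, -5, 2], [0, 0, 0, 2, -2, -2]].
There the 3×3 minor on rows k ∈ {0, 1, 2}, columns (i,j) ∈ {(0,1), (1,0), (1,1)} is det [[4, 6, -6], [4, 3, -5], [0, 2, -2]] = 16 ≠ 0, so this unfolding has rank ≥ 3; CP rank is at least every unfolding rank, so rank(T) ≥ 3.
In particular rank(T) ≥ 3 > 1, so T is not rank-1.

No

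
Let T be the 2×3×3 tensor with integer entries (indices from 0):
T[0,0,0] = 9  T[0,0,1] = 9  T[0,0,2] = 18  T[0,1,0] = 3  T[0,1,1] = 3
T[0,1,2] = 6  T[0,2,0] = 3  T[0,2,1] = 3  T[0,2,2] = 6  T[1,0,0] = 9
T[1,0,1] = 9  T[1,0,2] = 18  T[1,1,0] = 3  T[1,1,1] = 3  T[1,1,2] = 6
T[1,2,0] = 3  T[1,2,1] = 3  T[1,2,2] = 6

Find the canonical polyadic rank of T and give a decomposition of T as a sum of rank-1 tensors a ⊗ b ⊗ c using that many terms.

Lower bound: T ≠ 0 (e.g. T[0,0,0] = 9), so rank(T) ≥ 1.
Upper bound: if T = a ⊗ b ⊗ c then every fibre of T is a multiple of the corresponding factor, so read the factors off the fibres through the nonzero entry T[0,0,0] = 9.
The mode-1 fibre T[:,0,0] = [9, 9] gives a = [1, 1] (primitive direction); the mode-2 fibre T[0,:,0] = [9, 3, 3] gives b = [3, 1, 1]; then c[k] = T[0,0,k] / (a[0]·b[0]) = [9, 9, 18] / 3 = [3, 3, 6].
Expanding [1, 1] ⊗ [3, 1, 1] ⊗ [3, 3, 6] reproduces all 18 entries of T, so T = [1, 1] ⊗ [3, 1, 1] ⊗ [3, 3, 6] and rank(T) ≤ 1.
These bounds meet, so rank(T) = 1.

rank(T) = 1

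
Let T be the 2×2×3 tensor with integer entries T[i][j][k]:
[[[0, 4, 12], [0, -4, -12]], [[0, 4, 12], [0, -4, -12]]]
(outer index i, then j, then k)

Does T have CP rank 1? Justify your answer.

Yes

If T = a (x) b (x) c then every fibre of T is a multiple of the corresponding factor, so read the factors off the fibres through the nonzero entry T[0,0,1] = 4.
The mode-1 fibre T[:,0,1] = [4, 4] gives a = [1, 1] (primitive direction); the mode-2 fibre T[0,:,1] = [4, -4] gives b = [1, -1]; then c[k] = T[0,0,k] / (a[0]·b[0]) = [0, 4, 12] / 1 = [0, 4, 12].
Expanding [1, 1] (x) [1, -1] (x) [0, 4, 12] reproduces all 12 entries of T, so T = [1, 1] (x) [1, -1] (x) [0, 4, 12] and rank(T) ≤ 1.
Equivalently every frontal slice T[:,:,k] is c[k] times the rank-1 matrix [1, 1] (x) [1, -1]. So T has rank 1 (it is nonzero).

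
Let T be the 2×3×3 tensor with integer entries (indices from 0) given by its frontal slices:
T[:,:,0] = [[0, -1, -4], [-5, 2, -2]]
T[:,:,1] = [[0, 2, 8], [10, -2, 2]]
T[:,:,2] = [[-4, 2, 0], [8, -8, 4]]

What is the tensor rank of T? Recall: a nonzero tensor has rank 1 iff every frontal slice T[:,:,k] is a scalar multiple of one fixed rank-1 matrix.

3

Lower bound: the mode-3 unfolding of T (rows indexed by k, columns by (i,j) = (0,0), (0,1), (0,2), (1,0), (1,1), (1,2)) is [[0, -1, -4, -5, 2, -2], [0, 2, 8, 10, -2, 2], [-4, 2, 0, 8, -8, 4]].
There the 3×3 minor on rows k ∈ {0, 1, 2}, columns (i,j) ∈ {(0,0), (0,1), (1,1)} is det [[0, -1, 2], [0, 2, -2], [-4, 2, -8]] = 8 ≠ 0, so this unfolding has rank ≥ 3; CP rank is at least every unfolding rank, so rank(T) ≥ 3. (Flattening ranks never certify an upper bound on CP rank; for that we must actually write T with 3 rank-1 terms.)
Upper bound: T is a sum of 3 rank-1 terms, T = [0, 1] ⊗ [0, 1, -1] ⊗ [0, 2, -4] + [1, -2] ⊗ [2, -1, 0] ⊗ [1, -2, -2] + [2, 1] ⊗ [1, 0, 2] ⊗ [-1, 2, 0] (one valid choice — decompositions are not unique — normalised so each a, b is primitive with positive first nonzero entry; check it by expanding all entries), so rank(T) ≤ 3.
These bounds meet, so rank(T) = 3.
Check entry T[1,2,0] = -2: (1)·(-1)·(0) + (-2)·(0)·(1) + (1)·(2)·(-1) = -2.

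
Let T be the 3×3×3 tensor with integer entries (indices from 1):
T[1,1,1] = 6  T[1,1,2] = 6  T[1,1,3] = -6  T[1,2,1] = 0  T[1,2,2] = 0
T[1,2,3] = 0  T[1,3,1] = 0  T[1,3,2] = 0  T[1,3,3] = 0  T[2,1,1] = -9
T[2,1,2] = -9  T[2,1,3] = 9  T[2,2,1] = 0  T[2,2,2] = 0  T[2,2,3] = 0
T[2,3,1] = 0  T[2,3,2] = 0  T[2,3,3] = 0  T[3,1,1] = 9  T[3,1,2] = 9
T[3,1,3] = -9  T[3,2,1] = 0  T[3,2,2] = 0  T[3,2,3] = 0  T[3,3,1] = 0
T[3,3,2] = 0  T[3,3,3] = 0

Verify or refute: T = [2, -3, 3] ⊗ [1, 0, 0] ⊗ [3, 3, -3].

Yes

Reconstruct entrywise from the claimed factors. For example, T[2,1,2] = -9 and Σₗ aₗ[2]bₗ[1]cₗ[2] = (-3)·(1)·(3) = -9; checking all 27 entries, every one matches. The claim holds.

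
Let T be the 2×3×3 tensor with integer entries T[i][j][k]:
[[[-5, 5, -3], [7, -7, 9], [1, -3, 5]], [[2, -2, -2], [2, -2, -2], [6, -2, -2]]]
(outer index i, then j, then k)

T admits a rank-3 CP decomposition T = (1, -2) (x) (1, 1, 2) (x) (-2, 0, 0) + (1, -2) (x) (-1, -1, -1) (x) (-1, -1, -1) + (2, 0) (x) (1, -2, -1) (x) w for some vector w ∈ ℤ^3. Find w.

w = (-2, 2, -2)

Subtract the known terms from T to get the rank-1 residual R = (2, 0) (x) (1, -2, -1) (x) w, so R[i,j,k] = a[i]·b[j]·w[k]. Pick indices with nonzero a[0]·b[0] = (2)·(1) = 2. Only the fibre through (0,0,·) is needed: R[0,0,:] = T[0,0,:] − Σₗ aₗ[0]bₗ[0]cₗ = [-5, 5, -3] − (1)·(1)·(-2, 0, 0) − (1)·(-1)·(-1, -1, -1) = [-4, 4, -4]. Then w[k] = R[0,0,k] / 2 for each k, giving w = [-4, 4, -4] / 2 = (-2, 2, -2).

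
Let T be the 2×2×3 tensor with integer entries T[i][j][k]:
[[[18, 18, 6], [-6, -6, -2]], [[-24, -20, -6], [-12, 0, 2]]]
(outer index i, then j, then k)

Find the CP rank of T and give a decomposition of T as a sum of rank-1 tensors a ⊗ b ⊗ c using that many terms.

rank(T) = 2

Lower bound: in the mode-1 unfolding of T (rows indexed by i, columns by (j,k)) the 2×2 minor on rows i ∈ {0, 1}, columns (j,k) ∈ {(0,0), (0,1)} is det [[18, 18], [-24, -20]] = 72 ≠ 0, so that unfolding has rank ≥ 2 and hence rank(T) ≥ 2 (CP rank is at least every unfolding rank, though it can be larger).
Upper bound: with S_k = T[:,:,k], the two rank-1 terms a₁b₁ᵀ, a₂b₂ᵀ are the rank-1 members of the pencil x·S₀ + y·S₁.
det(x·S₀ + y·S₁) is −360·x² − 480·xy − 120·y² = (-120)·(x + y)(3·x + y), vanishing at (x:y) = (1:-1) and (1:-3).
M₁ = S₀ − S₁ = [[0, 0], [-4, -12]] = (-4)·[0, 1][1, 3]ᵀ and M₂ = S₀ − 3·S₁ = [[-36, 12], [36, -12]] = (-12)·[1, -1][3, -1]ᵀ, so take a₁ = [0, 1], b₁ = [1, 3], a₂ = [1, -1], b₂ = [3, -1].
Each slice is an integer combination of E₁ = a₁b₁ᵀ and E₂ = a₂b₂ᵀ: S₀ = −6·E₁ + 6·E₂, S₁ = −2·E₁ + 6·E₂, S₂ = 2·E₂; reading off coefficients, c₁ = [-6, -2, 0] and c₂ = [6, 6, 2].
Hence T = [0, 1] ⊗ [1, 3] ⊗ [-6, -2, 0] + [1, -1] ⊗ [3, -1] ⊗ [6, 6, 2], so rank(T) ≤ 2.
These bounds meet, so rank(T) = 2.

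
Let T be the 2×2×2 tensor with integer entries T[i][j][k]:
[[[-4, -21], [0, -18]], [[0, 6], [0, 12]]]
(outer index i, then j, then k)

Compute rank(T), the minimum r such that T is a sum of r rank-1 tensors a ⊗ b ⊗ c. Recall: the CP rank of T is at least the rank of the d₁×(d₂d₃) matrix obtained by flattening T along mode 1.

Lower bound: the mode-2 unfolding of T (rows indexed by j, columns by (i,k) = (0,0), (0,1), (1,0), (1,1)) is [[-4, -21, 0, 6], [0, -18, 0, 12]].
There the 2×2 minor on rows j ∈ {0, 1}, columns (i,k) ∈ {(0,0), (0,1)} is det [[-4, -21], [0, -18]] = 72 ≠ 0, so this unfolding has rank ≥ 2; CP rank is at least every unfolding rank, so rank(T) ≥ 2. (Unfolding ranks only ever bound the CP rank from below — rank(T) can be strictly larger than all of them — so the matching upper bound has to come from an explicit 2-term decomposition.)
Upper bound — finding two terms. Write S_k = T[:,:,k] for the frontal slices: S₀ = [[-4, 0], [0, 0]], S₁ = [[-21, -18], [6, 12]].
If T = a₁ ⊗ b₁ ⊗ c₁ + a₂ ⊗ b₂ ⊗ c₂ then each S_k = c₁[k]·a₁b₁ᵀ + c₂[k]·a₂b₂ᵀ. S₀ and S₁ are linearly independent, so a₁b₁ᵀ and a₂b₂ᵀ must span the same plane of matrices: they are the rank-1 matrices of the form x·S₀ + y·S₁.
det(x·S₀ + y·S₁) is −48·xy − 144·y² = (-48)·(x + 3·y)(y), vanishing at (x:y) = (3:-1) and (1:0).
M₁ = 3·S₀ − S₁ = [[9, 18], [-6, -12]] = 3·[3, -2][1, 2]ᵀ and M₂ = S₀ = [[-4, 0], [0, 0]] = (-4)·[1, 0][1, 0]ᵀ, so take a₁ = [3, -2], b₁ = [1, 2], a₂ = [1, 0], b₂ = [1, 0].
Each slice is an integer combination of E₁ = a₁b₁ᵀ and E₂ = a₂b₂ᵀ: S₀ = −4·E₂, S₁ = −3·E₁ − 12·E₂; reading off coefficients, c₁ = [0, -3] and c₂ = [-4, -12].
Hence T = [3, -2] ⊗ [1, 2] ⊗ [0, -3] + [1, 0] ⊗ [1, 0] ⊗ [-4, -12], so rank(T) ≤ 2.
These bounds meet, so rank(T) = 2.
Check entry T[1,1,0] = 0: (-2)·(2)·(0) + (0)·(0)·(-4) = 0.

2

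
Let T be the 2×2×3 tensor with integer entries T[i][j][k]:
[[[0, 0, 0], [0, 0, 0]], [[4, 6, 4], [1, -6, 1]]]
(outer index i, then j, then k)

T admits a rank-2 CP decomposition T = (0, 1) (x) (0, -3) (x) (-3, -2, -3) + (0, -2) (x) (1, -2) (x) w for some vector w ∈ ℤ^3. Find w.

w = (-2, -3, -2)

Subtract the known terms from T to get the rank-1 residual R = (0, -2) (x) (1, -2) (x) w, so R[i,j,k] = a[i]·b[j]·w[k]. Pick indices with nonzero a[1]·b[0] = (-2)·(1) = -2. Only the fibre through (1,0,·) is needed: R[1,0,:] = T[1,0,:] − Σₗ aₗ[1]bₗ[0]cₗ = [4, 6, 4] − (1)·(0)·(-3, -2, -3) = [4, 6, 4]. Then w[k] = R[1,0,k] / -2 for each k, giving w = [4, 6, 4] / -2 = (-2, -3, -2).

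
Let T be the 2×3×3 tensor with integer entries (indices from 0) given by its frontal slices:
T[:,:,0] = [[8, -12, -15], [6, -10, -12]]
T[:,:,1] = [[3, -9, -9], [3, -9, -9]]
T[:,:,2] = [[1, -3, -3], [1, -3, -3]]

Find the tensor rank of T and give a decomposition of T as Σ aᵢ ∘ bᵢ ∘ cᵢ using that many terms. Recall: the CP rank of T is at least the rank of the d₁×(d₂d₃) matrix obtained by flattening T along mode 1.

Lower bound: in the mode-2 unfolding of T (rows indexed by j, columns by (i,k)) the 2×2 minor on rows j ∈ {0, 1}, columns (i,k) ∈ {(0,0), (0,1)} is det [[8, 3], [-12, -9]] = -36 ≠ 0, so that unfolding has rank ≥ 2 and hence rank(T) ≥ 2 (CP rank is at least every unfolding rank, though it can be larger).
Upper bound: with S_k = T[:,:,k], the two rank-1 terms a₁b₁ᵀ, a₂b₂ᵀ are the rank-1 members of the pencil x·S₀ + y·S₁.
The 2×2 minor of x·S₀ + y·S₁ on rows {0,1}, columns {0,1} is −8·x² − 12·xy = (-4)·(2·x + 3·y)(x), vanishing at (x:y) = (3:-2) and (0:1).
M₁ = 3·S₀ − 2·S₁ = [[18, -18, -27], [12, -12, -18]] = 3·[3, 2][2, -2, -3]ᵀ and M₂ = S₁ = [[3, -9, -9], [3, -9, -9]] = 3·[1, 1][1, -3, -3]ᵀ, so take a₁ = [3, 2], b₁ = [2, -2, -3], a₂ = [1, 1], b₂ = [1, -3, -3].
Each slice is an integer combination of E₁ = a₁b₁ᵀ and E₂ = a₂b₂ᵀ: S₀ = E₁ + 2·E₂, S₁ = 3·E₂, S₂ = E₂; reading off coefficients, c₁ = [1, 0, 0] and c₂ = [2, 3, 1].
Hence T = [3, 2] ∘ [2, -2, -3] ∘ [1, 0, 0] + [1, 1] ∘ [1, -3, -3] ∘ [2, 3, 1], so rank(T) ≤ 2.
These bounds meet, so rank(T) = 2.

rank(T) = 2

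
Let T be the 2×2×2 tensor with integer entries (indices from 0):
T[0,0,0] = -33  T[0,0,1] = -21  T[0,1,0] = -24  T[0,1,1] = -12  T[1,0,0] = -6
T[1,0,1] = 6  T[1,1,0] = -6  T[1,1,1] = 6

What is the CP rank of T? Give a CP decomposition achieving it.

rank(T) = 2

Lower bound: in the mode-1 unfolding of T (rows indexed by i, columns by (j,k)) the 2×2 minor on rows i ∈ {0, 1}, columns (j,k) ∈ {(0,0), (0,1)} is det [[-33, -21], [-6, 6]] = -324 ≠ 0, so that unfolding has rank ≥ 2 and hence rank(T) ≥ 2 (CP rank is at least every unfolding rank, though it can be larger).
Upper bound: with S_k = T[:,:,k], the two rank-1 terms a₁b₁ᵀ, a₂b₂ᵀ are the rank-1 members of the pencil x·S₀ + y·S₁.
det(x·S₀ + y·S₁) is 54·x² − 54·y² = 54·(x − y)(x + y), vanishing at (x:y) = (1:1) and (1:-1).
M₁ = S₀ + S₁ = [[-54, -36], [0, 0]] = (-18)·(1, 0)(3, 2)ᵀ and M₂ = S₀ − S₁ = [[-12, -12], [-12, -12]] = (-12)·(1, 1)(1, 1)ᵀ, so take a₁ = (1, 0), b₁ = (3, 2), a₂ = (1, 1), b₂ = (1, 1).
Each slice is an integer combination of E₁ = a₁b₁ᵀ and E₂ = a₂b₂ᵀ: S₀ = −9·E₁ − 6·E₂, S₁ = −9·E₁ + 6·E₂; reading off coefficients, c₁ = (-9, -9) and c₂ = (-6, 6).
Hence T = (1, 0) (x) (3, 2) (x) (-9, -9) + (1, 1) (x) (1, 1) (x) (-6, 6), so rank(T) ≤ 2.
These bounds meet, so rank(T) = 2.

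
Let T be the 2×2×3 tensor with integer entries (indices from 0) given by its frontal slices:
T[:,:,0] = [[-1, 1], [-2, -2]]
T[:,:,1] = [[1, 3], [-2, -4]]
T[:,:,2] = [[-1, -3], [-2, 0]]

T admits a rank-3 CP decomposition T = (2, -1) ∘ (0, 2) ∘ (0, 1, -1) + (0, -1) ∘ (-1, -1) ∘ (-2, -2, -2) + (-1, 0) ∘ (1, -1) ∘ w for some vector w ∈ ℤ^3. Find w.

Subtract the known terms from T to get the rank-1 residual R = (-1, 0) ∘ (1, -1) ∘ w, so R[i,j,k] = a[i]·b[j]·w[k]. Pick indices with nonzero a[0]·b[0] = (-1)·(1) = -1. Only the fibre through (0,0,·) is needed: R[0,0,:] = T[0,0,:] − Σₗ aₗ[0]bₗ[0]cₗ = [-1, 1, -1] − (2)·(0)·(0, 1, -1) − (0)·(-1)·(-2, -2, -2) = [-1, 1, -1]. Then w[k] = R[0,0,k] / -1 for each k, giving w = [-1, 1, -1] / -1 = (1, -1, 1).

w = (1, -1, 1)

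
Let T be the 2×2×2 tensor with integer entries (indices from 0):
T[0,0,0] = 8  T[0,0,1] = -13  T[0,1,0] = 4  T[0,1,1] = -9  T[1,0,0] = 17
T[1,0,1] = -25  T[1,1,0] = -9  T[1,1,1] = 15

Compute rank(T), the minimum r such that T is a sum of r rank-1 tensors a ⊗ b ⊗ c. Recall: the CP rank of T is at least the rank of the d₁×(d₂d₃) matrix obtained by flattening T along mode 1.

Lower bound: the mode-3 unfolding of T (rows indexed by k, columns by (i,j) = (0,0), (0,1), (1,0), (1,1)) is [[8, 4, 17, -9], [-13, -9, -25, 15]].
There the 2×2 minor on rows k ∈ {0, 1}, columns (i,j) ∈ {(0,0), (0,1)} is det [[8, 4], [-13, -9]] = -20 ≠ 0, so this unfolding has rank ≥ 2; CP rank is at least every unfolding rank, so rank(T) ≥ 2. (Flattening ranks never certify an upper bound on CP rank; for that we must actually write T with 2 rank-1 terms.)
Upper bound — finding two terms. Write S_k = T[:,:,k] for the frontal slices: S₀ = [[8, 4], [17, -9]], S₁ = [[-13, -9], [-25, 15]].
If T = a₁ ⊗ b₁ ⊗ c₁ + a₂ ⊗ b₂ ⊗ c₂ then each S_k = c₁[k]·a₁b₁ᵀ + c₂[k]·a₂b₂ᵀ. S₀ and S₁ are linearly independent, so a₁b₁ᵀ and a₂b₂ᵀ must span the same plane of matrices: they are the rank-1 matrices of the form x·S₀ + y·S₁.
det(x·S₀ + y·S₁) is −140·x² + 490·xy − 420·y² = (-70)·(2·x − 3·y)(x − 2·y), vanishing at (x:y) = (3:2) and (2:1).
M₁ = 3·S₀ + 2·S₁ = [[-2, -6], [1, 3]] = −(2, -1)(1, 3)ᵀ and M₂ = 2·S₀ + S₁ = [[3, -1], [9, -3]] = (1, 3)(3, -1)ᵀ, so take a₁ = (2, -1), b₁ = (1, 3), a₂ = (1, 3), b₂ = (3, -1).
Each slice is an integer combination of E₁ = a₁b₁ᵀ and E₂ = a₂b₂ᵀ: S₀ = E₁ + 2·E₂, S₁ = −2·E₁ − 3·E₂; reading off coefficients, c₁ = (1, -2) and c₂ = (2, -3).
Hence T = (2, -1) ⊗ (1, 3) ⊗ (1, -2) + (1, 3) ⊗ (3, -1) ⊗ (2, -3), so rank(T) ≤ 2.
These bounds meet, so rank(T) = 2.

2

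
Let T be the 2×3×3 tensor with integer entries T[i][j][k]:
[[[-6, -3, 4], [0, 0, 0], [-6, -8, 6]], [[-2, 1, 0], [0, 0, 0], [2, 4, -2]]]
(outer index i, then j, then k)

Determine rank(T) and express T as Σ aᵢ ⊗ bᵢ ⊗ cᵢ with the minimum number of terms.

rank(T) = 3

Lower bound: the mode-3 unfolding of T (rows indexed by k, columns by (i,j) = (0,0), (0,1), (0,2), (1,0), (1,1), (1,2)) is [[-6, 0, -6, -2, 0, 2], [-3, 0, -8, 1, 0, 4], [4, 0, 6, 0, 0, -2]].
There the 3×3 minor on rows k ∈ {0, 1, 2}, columns (i,j) ∈ {(0,0), (0,2), (1,0)} is det [[-6, -6, -2], [-3, -8, 1], [4, 6, 0]] = -16 ≠ 0, so this unfolding has rank ≥ 3; CP rank is at least every unfolding rank, so rank(T) ≥ 3. (Flattening ranks never certify an upper bound on CP rank; for that we must actually write T with 3 rank-1 terms.)
Upper bound: T is a sum of 3 rank-1 terms, T = [1, -1] ⊗ [0, 0, 1] ⊗ [-2, -4, 2] + [1, 0] ⊗ [1, 0, 1] ⊗ [-4, -4, 4] + [1, 1] ⊗ [1, 0, 0] ⊗ [-2, 1, 0] (one valid choice — decompositions are not unique — normalised so each a, b is primitive with positive first nonzero entry; check it by expanding all entries), so rank(T) ≤ 3.
These bounds meet, so rank(T) = 3.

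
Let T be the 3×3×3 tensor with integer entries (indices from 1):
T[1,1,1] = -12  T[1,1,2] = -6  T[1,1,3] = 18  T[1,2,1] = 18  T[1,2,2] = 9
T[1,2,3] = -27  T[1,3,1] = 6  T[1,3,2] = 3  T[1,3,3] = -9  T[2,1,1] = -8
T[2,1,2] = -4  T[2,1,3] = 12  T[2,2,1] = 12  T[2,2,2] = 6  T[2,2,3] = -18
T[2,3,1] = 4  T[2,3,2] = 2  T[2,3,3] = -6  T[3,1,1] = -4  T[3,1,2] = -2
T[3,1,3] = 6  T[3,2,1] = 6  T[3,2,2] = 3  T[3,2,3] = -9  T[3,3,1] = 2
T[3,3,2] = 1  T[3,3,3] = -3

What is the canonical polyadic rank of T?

Lower bound: T ≠ 0 (e.g. T[1,1,1] = -12), so rank(T) ≥ 1.
Upper bound: the mode-1 fibre T[:,1,1] = [-12, -8, -4] gives a = [3, 2, 1] (primitive direction); the mode-2 fibre T[1,:,1] = [-12, 18, 6] gives b = [2, -3, -1]; then c[k] = T[1,1,k] / (a[1]·b[1]) = [-12, -6, 18] / 6 = [-2, -1, 3].
Expanding [3, 2, 1] ⊗ [2, -3, -1] ⊗ [-2, -1, 3] reproduces all 27 entries of T, so T = [3, 2, 1] ⊗ [2, -3, -1] ⊗ [-2, -1, 3] and rank(T) ≤ 1.
These bounds meet, so rank(T) = 1.

1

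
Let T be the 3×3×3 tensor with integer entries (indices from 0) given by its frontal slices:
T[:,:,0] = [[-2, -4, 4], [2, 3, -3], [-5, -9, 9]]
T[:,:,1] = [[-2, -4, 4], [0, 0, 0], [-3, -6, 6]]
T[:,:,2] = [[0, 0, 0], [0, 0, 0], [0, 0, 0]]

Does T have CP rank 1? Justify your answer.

The mode-2 unfolding of T (rows indexed by j, columns by (i,k) = (0,0), (0,1), (0,2), (1,0), (1,1), (1,2), (2,0), (2,1), (2,2)) is [[-2, -2, 0, 2, 0, 0, -5, -3, 0], [-4, -4, 0, 3, 0, 0, -9, -6, 0], [4, 4, 0, -3, 0, 0, 9, 6, 0]].
There the 2×2 minor on rows j ∈ {0, 1}, columns (i,k) ∈ {(0,0), (1,0)} is det [[-2, 2], [-4, 3]] = 2 ≠ 0, so this unfolding has rank ≥ 2; CP rank is at least every unfolding rank, so rank(T) ≥ 2.
In particular rank(T) ≥ 2 > 1, so T is not rank-1.

No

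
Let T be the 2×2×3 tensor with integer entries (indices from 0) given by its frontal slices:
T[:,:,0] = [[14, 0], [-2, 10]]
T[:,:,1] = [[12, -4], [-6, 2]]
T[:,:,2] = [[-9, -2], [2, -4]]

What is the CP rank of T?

3

Lower bound: the mode-3 unfolding of T (rows indexed by k, columns by (i,j) = (0,0), (0,1), (1,0), (1,1)) is [[14, 0, -2, 10], [12, -4, -6, 2], [-9, -2, 2, -4]].
There the 3×3 minor on rows k ∈ {0, 1, 2}, columns (i,j) ∈ {(0,0), (0,1), (1,0)} is det [[14, 0, -2], [12, -4, -6], [-9, -2, 2]] = -160 ≠ 0, so this unfolding has rank ≥ 3; CP rank is at least every unfolding rank, so rank(T) ≥ 3. (Flattening ranks never certify an upper bound on CP rank; for that we must actually write T with 3 rank-1 terms.)
Upper bound: T is a sum of 3 rank-1 terms, T = (1, 2) ⊗ (1, 2) ⊗ (2, 0, -1) + (2, -1) ⊗ (1, -1) ⊗ (2, 2, 0) + (2, -1) ⊗ (1, 0) ⊗ (4, 4, -4) (written with every a and b primitive with positive leading entry and the scale carried by c; CP decompositions are not unique, and this one is verified by expanding entrywise), so rank(T) ≤ 3.
These bounds meet, so rank(T) = 3.
Check entry T[1,1,2] = -4: (2)·(2)·(-1) + (-1)·(-1)·(0) + (-1)·(0)·(-4) = -4.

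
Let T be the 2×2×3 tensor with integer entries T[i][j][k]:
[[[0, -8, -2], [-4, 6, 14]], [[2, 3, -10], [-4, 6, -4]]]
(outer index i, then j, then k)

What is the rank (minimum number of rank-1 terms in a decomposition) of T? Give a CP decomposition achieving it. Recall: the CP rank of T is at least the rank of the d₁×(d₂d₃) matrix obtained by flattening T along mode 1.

Lower bound: the mode-3 unfolding of T (rows indexed by k, columns by (i,j) = (0,0), (0,1), (1,0), (1,1)) is [[0, -4, 2, -4], [-8, 6, 3, 6], [-2, 14, -10, -4]].
There the 3×3 minor on rows k ∈ {0, 1, 2}, columns (i,j) ∈ {(0,0), (0,1), (1,0)} is det [[0, -4, 2], [-8, 6, 3], [-2, 14, -10]] = 144 ≠ 0, so this unfolding has rank ≥ 3; CP rank is at least every unfolding rank, so rank(T) ≥ 3. (This is only a lower bound: in general the CP rank may exceed every unfolding rank, so we still need to exhibit 3 rank-1 terms summing to T.)
Upper bound: T is a sum of 3 rank-1 terms, T = (1, -2) ⊗ (1, 1) ⊗ (0, -2, 4) + (1, 0) ⊗ (1, -1) ⊗ (-4, -4, -2) + (2, 1) ⊗ (1, -2) ⊗ (2, -1, -2) (written with every a and b primitive with positive leading entry and the scale carried by c; CP decompositions are not unique, and this one is verified by expanding entrywise), so rank(T) ≤ 3.
These bounds meet, so rank(T) = 3.
Check entry T[0,1,2] = 14: (1)·(1)·(4) + (1)·(-1)·(-2) + (2)·(-2)·(-2) = 14.

rank(T) = 3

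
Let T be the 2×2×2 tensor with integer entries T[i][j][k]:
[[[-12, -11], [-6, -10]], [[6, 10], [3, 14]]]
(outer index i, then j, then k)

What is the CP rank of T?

Lower bound: the mode-1 unfolding of T (rows indexed by i, columns by (j,k) = (0,0), (0,1), (1,0), (1,1)) is [[-12, -11, -6, -10], [6, 10, 3, 14]].
There the 2×2 minor on rows i ∈ {0, 1}, columns (j,k) ∈ {(0,0), (0,1)} is det [[-12, -11], [6, 10]] = -54 ≠ 0, so this unfolding has rank ≥ 2; CP rank is at least every unfolding rank, so rank(T) ≥ 2. (Unfolding ranks only ever bound the CP rank from below — rank(T) can be strictly larger than all of them — so the matching upper bound has to come from an explicit 2-term decomposition.)
Upper bound — finding two terms. Write S_k = T[:,:,k] for the frontal slices: S₀ = [[-12, -6], [6, 3]], S₁ = [[-11, -10], [10, 14]].
If T = a₁ ⊗ b₁ ⊗ c₁ + a₂ ⊗ b₂ ⊗ c₂ then each S_k = c₁[k]·a₁b₁ᵀ + c₂[k]·a₂b₂ᵀ. S₀ and S₁ are linearly independent, so a₁b₁ᵀ and a₂b₂ᵀ must span the same plane of matrices: they are the rank-1 matrices of the form x·S₀ + y·S₁.
det(x·S₀ + y·S₁) is −81·xy − 54·y² = (-27)·(3·x + 2·y)(y), vanishing at (x:y) = (2:-3) and (1:0).
M₁ = 2·S₀ − 3·S₁ = [[9, 18], [-18, -36]] = 9·[1, -2][1, 2]ᵀ and M₂ = S₀ = [[-12, -6], [6, 3]] = (-3)·[2, -1][2, 1]ᵀ, so take a₁ = [1, -2], b₁ = [1, 2], a₂ = [2, -1], b₂ = [2, 1].
Each slice is an integer combination of E₁ = a₁b₁ᵀ and E₂ = a₂b₂ᵀ: S₀ = −3·E₂, S₁ = −3·E₁ − 2·E₂; reading off coefficients, c₁ = [0, -3] and c₂ = [-3, -2].
Hence T = [1, -2] ⊗ [1, 2] ⊗ [0, -3] + [2, -1] ⊗ [2, 1] ⊗ [-3, -2], so rank(T) ≤ 2.
These bounds meet, so rank(T) = 2.

2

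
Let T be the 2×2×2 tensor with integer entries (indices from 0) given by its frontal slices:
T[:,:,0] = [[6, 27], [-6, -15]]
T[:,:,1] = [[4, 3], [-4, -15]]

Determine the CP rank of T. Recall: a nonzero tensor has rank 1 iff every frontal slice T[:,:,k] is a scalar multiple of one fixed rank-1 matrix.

Lower bound: the mode-3 unfolding of T (rows indexed by k, columns by (i,j) = (0,0), (0,1), (1,0), (1,1)) is [[6, 27, -6, -15], [4, 3, -4, -15]].
There the 2×2 minor on rows k ∈ {0, 1}, columns (i,j) ∈ {(0,0), (0,1)} is det [[6, 27], [4, 3]] = -90 ≠ 0, so this unfolding has rank ≥ 2; CP rank is at least every unfolding rank, so rank(T) ≥ 2. (Unfolding ranks only ever bound the CP rank from below — rank(T) can be strictly larger than all of them — so the matching upper bound has to come from an explicit 2-term decomposition.)
Upper bound — finding two terms. Write S_k = T[:,:,k] for the frontal slices: S₀ = [[6, 27], [-6, -15]], S₁ = [[4, 3], [-4, -15]].
If T = a₁ ⊗ b₁ ⊗ c₁ + a₂ ⊗ b₂ ⊗ c₂ then each S_k = c₁[k]·a₁b₁ᵀ + c₂[k]·a₂b₂ᵀ. S₀ and S₁ are linearly independent, so a₁b₁ᵀ and a₂b₂ᵀ must span the same plane of matrices: they are the rank-1 matrices of the form x·S₀ + y·S₁.
det(x·S₀ + y·S₁) is 72·x² − 24·xy − 48·y² = 24·(3·x + 2·y)(x − y), vanishing at (x:y) = (2:-3) and (1:1).
M₁ = 2·S₀ − 3·S₁ = [[0, 45], [0, 15]] = 15·[3, 1][0, 1]ᵀ and M₂ = S₀ + S₁ = [[10, 30], [-10, -30]] = 10·[1, -1][1, 3]ᵀ, so take a₁ = [3, 1], b₁ = [0, 1], a₂ = [1, -1], b₂ = [1, 3].
Each slice is an integer combination of E₁ = a₁b₁ᵀ and E₂ = a₂b₂ᵀ: S₀ = 3·E₁ + 6·E₂, S₁ = −3·E₁ + 4·E₂; reading off coefficients, c₁ = [3, -3] and c₂ = [6, 4].
Hence T = [3, 1] ⊗ [0, 1] ⊗ [3, -3] + [1, -1] ⊗ [1, 3] ⊗ [6, 4], so rank(T) ≤ 2.
These bounds meet, so rank(T) = 2.

2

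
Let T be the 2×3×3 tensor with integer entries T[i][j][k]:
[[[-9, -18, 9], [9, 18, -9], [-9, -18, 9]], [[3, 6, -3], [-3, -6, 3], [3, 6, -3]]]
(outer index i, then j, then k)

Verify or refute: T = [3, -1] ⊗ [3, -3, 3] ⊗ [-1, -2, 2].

No

Reconstruct entry (0,0,2) from the claimed factors: Σₗ aₗ[0]bₗ[0]cₗ[2] = (3)·(3)·(2) = 18, but T[0,0,2] = 9. The claim is false.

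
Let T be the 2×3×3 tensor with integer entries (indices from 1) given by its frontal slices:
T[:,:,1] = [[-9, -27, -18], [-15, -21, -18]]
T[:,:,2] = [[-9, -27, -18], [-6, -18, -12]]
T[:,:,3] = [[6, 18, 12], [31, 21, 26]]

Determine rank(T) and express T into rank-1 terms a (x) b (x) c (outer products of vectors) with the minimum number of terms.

rank(T) = 2

Lower bound: the mode-2 unfolding of T (rows indexed by j, columns by (i,k) = (1,1), (1,2), (1,3), (2,1), (2,2), (2,3)) is [[-9, -9, 6, -15, -6, 31], [-27, -27, 18, -21, -18, 21], [-18, -18, 12, -18, -12, 26]].
There the 2×2 minor on rows j ∈ {1, 2}, columns (i,k) ∈ {(1,1), (2,1)} is det [[-9, -15], [-27, -21]] = -216 ≠ 0, so this unfolding has rank ≥ 2; CP rank is at least every unfolding rank, so rank(T) ≥ 2. (Unfolding ranks only ever bound the CP rank from below — rank(T) can be strictly larger than all of them — so the matching upper bound has to come from an explicit 2-term decomposition.)
Upper bound — finding two terms. Write S_k = T[:,:,k] for the frontal slices: S₁ = [[-9, -27, -18], [-15, -21, -18]], S₂ = [[-9, -27, -18], [-6, -18, -12]], S₃ = [[6, 18, 12], [31, 21, 26]].
If T = a₁ (x) b₁ (x) c₁ + a₂ (x) b₂ (x) c₂ then each S_k = c₁[k]·a₁b₁ᵀ + c₂[k]·a₂b₂ᵀ. S₁ and S₂ are linearly independent, so a₁b₁ᵀ and a₂b₂ᵀ must span the same plane of matrices: they are the rank-1 matrices of the form x·S₁ + y·S₂.
The 2×2 minor of x·S₁ + y·S₂ on rows {1,2}, columns {1,2} is −216·x² − 216·xy = (-216)·(x + y)(x), vanishing at (x:y) = (1:-1) and (0:1).
M₁ = S₁ − S₂ = [[0, 0, 0], [-9, -3, -6]] = (-3)·[0, 1][3, 1, 2]ᵀ and M₂ = S₂ = [[-9, -27, -18], [-6, -18, -12]] = (-3)·[3, 2][1, 3, 2]ᵀ, so take a₁ = [0, 1], b₁ = [3, 1, 2], a₂ = [3, 2], b₂ = [1, 3, 2].
Each slice is an integer combination of E₁ = a₁b₁ᵀ and E₂ = a₂b₂ᵀ: S₁ = −3·E₁ − 3·E₂, S₂ = −3·E₂, S₃ = 9·E₁ + 2·E₂; reading off coefficients, c₁ = [-3, 0, 9] and c₂ = [-3, -3, 2].
Hence T = [0, 1] (x) [3, 1, 2] (x) [-3, 0, 9] + [3, 2] (x) [1, 3, 2] (x) [-3, -3, 2], so rank(T) ≤ 2.
These bounds meet, so rank(T) = 2.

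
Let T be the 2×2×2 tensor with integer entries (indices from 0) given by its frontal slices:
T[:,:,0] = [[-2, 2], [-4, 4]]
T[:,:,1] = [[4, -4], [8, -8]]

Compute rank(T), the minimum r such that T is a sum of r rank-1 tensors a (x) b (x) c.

Lower bound: T ≠ 0 (e.g. T[0,0,0] = -2), so rank(T) ≥ 1.
Upper bound: the mode-1 fibre T[:,0,0] = [-2, -4] gives a = [1, 2] (primitive direction); the mode-2 fibre T[0,:,0] = [-2, 2] gives b = [1, -1]; then c[k] = T[0,0,k] / (a[0]·b[0]) = [-2, 4] / 1 = [-2, 4].
Expanding [1, 2] (x) [1, -1] (x) [-2, 4] reproduces all 8 entries of T, so T = [1, 2] (x) [1, -1] (x) [-2, 4] and rank(T) ≤ 1.
These bounds meet, so rank(T) = 1.

1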